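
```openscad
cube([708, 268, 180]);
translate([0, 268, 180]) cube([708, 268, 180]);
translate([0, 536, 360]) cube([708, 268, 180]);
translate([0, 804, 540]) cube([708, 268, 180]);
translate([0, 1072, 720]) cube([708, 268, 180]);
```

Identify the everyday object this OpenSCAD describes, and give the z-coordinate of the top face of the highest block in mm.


A staircase. The total rise is 900 mm.

5 identical blocks, each offset up and back from the previous — a staircase. Each step is 180 mm tall and there are 5 of them, so the total rise is 5 × 180 = 900 mm.


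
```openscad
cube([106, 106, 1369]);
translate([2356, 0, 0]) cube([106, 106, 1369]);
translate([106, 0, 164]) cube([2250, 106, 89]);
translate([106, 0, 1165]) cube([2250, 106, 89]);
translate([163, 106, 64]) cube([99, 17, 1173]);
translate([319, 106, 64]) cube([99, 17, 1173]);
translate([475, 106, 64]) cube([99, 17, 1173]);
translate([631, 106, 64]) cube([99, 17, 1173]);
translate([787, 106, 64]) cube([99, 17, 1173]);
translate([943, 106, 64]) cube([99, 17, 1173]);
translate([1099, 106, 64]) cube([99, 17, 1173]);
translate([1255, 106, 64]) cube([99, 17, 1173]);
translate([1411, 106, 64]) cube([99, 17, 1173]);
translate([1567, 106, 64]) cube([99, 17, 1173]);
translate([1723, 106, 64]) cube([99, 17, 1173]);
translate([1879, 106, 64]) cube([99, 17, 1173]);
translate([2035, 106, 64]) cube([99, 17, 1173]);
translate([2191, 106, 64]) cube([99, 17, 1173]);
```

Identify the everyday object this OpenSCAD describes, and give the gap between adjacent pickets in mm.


A fence section. The picket gap is 57 mm.

Two posts, two rails, 14 pickets — a fence section. Span 2250 mm holds 14 pickets of 99 mm with 15 equal gaps: ⌊(2250 − 14·99) / 15⌋ = 57 mm.


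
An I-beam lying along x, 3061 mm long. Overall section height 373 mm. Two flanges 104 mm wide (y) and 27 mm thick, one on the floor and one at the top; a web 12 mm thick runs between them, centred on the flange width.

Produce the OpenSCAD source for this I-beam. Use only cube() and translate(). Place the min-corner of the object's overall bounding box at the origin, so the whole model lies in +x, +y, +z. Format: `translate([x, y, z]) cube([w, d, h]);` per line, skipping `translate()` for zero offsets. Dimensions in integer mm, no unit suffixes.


cube([3061, 104, 27]);
translate([0, 46, 27]) cube([3061, 12, 319]);
translate([0, 0, 346]) cube([3061, 104, 27]);


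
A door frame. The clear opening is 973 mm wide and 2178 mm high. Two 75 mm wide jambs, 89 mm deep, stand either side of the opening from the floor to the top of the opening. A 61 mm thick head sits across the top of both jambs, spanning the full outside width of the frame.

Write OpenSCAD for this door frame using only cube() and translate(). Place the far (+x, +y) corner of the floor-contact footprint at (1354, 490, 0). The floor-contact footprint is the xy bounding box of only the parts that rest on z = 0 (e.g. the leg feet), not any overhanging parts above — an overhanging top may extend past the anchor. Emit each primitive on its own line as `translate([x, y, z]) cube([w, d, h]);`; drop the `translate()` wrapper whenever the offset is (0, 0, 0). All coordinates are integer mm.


translate([231, 401, 0]) cube([75, 89, 2178]);
translate([1279, 401, 0]) cube([75, 89, 2178]);
translate([231, 401, 2178]) cube([1123, 89, 61]);


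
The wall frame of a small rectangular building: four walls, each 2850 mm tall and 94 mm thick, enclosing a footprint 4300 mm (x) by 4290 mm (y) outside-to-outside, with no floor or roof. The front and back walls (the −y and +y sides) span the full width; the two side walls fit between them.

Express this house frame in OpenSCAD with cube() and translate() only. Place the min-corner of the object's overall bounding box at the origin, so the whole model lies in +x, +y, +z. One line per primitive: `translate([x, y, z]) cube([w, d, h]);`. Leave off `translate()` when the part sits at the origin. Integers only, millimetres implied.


cube([4300, 94, 2850]);
translate([0, 4196, 0]) cube([4300, 94, 2850]);
translate([0, 94, 0]) cube([94, 4102, 2850]);
translate([4206, 94, 0]) cube([94, 4102, 2850]);


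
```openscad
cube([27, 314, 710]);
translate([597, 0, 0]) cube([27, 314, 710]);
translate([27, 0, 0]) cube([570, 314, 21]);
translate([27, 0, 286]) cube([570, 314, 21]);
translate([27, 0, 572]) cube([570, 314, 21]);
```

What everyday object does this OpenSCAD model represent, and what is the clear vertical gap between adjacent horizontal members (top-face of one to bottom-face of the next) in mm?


A bookshelf. The clear shelf gap is 265 mm.

Two tall side panels with 3 horizontal boards between them — a bookshelf. The first two shelf undersides are at z = 0 and z = 286; with shelf thickness 21, the clear gap is 286 − 0 − 21 = 265 mm.


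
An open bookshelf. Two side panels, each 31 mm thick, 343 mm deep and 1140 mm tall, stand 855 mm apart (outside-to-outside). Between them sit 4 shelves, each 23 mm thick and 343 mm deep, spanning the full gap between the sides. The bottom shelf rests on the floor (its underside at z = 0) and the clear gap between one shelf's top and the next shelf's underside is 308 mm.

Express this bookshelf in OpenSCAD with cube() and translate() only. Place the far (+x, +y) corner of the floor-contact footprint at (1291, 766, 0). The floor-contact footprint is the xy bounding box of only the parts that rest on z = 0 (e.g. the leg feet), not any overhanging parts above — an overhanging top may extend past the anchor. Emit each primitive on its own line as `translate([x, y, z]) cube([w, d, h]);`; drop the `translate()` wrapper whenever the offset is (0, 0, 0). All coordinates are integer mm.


translate([436, 423, 0]) cube([31, 343, 1140]);
translate([1260, 423, 0]) cube([31, 343, 1140]);
translate([467, 423, 0]) cube([793, 343, 23]);
translate([467, 423, 331]) cube([793, 343, 23]);
translate([467, 423, 662]) cube([793, 343, 23]);
translate([467, 423, 993]) cube([793, 343, 23]);


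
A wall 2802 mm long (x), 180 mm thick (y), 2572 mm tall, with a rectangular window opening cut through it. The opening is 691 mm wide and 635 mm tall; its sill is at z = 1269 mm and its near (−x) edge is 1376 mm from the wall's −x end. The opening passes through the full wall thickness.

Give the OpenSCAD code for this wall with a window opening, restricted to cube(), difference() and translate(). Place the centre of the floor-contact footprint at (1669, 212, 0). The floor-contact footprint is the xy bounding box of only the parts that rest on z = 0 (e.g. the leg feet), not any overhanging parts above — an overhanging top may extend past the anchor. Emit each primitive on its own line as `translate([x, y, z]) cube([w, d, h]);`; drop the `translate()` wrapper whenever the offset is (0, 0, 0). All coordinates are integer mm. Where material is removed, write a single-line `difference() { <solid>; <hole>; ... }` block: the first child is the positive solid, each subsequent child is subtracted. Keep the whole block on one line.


difference() { translate([268, 122, 0]) cube([2802, 180, 2572]); translate([1644, 122, 1269]) cube([691, 180, 635]); }


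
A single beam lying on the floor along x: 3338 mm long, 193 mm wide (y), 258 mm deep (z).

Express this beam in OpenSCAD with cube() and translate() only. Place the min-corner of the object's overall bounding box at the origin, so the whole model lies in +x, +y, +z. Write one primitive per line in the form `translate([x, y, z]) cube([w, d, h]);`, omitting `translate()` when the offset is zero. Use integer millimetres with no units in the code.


cube([3338, 193, 258]);


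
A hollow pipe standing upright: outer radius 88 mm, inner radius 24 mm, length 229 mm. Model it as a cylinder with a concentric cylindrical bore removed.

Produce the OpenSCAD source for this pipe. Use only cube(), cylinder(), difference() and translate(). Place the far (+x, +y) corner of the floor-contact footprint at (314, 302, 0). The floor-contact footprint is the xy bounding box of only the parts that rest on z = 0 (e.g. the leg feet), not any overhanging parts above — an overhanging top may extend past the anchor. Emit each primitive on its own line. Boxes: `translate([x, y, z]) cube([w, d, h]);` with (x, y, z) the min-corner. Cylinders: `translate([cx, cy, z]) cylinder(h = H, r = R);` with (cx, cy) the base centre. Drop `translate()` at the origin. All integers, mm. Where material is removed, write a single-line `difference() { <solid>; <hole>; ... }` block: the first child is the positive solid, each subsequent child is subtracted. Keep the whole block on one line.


difference() { translate([226, 214, 0]) cylinder(h = 229, r = 88); translate([226, 214, 0]) cylinder(h = 229, r = 24); }


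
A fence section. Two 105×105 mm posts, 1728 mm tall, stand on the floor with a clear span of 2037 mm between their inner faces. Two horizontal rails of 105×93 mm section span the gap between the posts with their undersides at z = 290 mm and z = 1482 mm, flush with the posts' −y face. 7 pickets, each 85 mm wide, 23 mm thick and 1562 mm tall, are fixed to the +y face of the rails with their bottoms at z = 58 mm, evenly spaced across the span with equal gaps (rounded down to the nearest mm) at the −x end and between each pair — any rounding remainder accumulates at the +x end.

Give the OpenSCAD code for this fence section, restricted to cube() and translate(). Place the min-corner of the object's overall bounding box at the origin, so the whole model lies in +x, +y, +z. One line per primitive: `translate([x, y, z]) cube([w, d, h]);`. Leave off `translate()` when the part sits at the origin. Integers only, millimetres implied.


cube([105, 105, 1728]);
translate([2142, 0, 0]) cube([105, 105, 1728]);
translate([105, 0, 290]) cube([2037, 105, 93]);
translate([105, 0, 1482]) cube([2037, 105, 93]);
translate([285, 105, 58]) cube([85, 23, 1562]);
translate([550, 105, 58]) cube([85, 23, 1562]);
translate([815, 105, 58]) cube([85, 23, 1562]);
translate([1080, 105, 58]) cube([85, 23, 1562]);
translate([1345, 105, 58]) cube([85, 23, 1562]);
translate([1610, 105, 58]) cube([85, 23, 1562]);
translate([1875, 105, 58]) cube([85, 23, 1562]);


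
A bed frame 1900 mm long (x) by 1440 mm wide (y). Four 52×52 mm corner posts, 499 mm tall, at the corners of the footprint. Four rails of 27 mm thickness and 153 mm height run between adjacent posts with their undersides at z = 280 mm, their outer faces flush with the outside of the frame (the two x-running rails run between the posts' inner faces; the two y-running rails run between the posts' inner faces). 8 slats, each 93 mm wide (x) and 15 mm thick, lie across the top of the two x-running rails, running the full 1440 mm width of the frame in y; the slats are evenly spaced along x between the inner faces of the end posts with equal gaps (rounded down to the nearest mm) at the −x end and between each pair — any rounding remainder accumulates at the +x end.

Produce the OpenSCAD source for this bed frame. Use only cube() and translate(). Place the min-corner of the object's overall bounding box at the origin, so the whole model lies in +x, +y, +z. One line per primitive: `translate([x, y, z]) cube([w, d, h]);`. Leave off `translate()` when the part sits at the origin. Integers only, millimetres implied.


// slat z = rail_z + rail_h = 280 + 153 = 433
// slat gap = ⌊(1796 − 8·93) / 9⌋ = 116
cube([52, 52, 499]);
translate([0, 1388, 0]) cube([52, 52, 499]);
translate([1848, 0, 0]) cube([52, 52, 499]);
translate([1848, 1388, 0]) cube([52, 52, 499]);
translate([52, 0, 280]) cube([1796, 27, 153]);
translate([52, 1413, 280]) cube([1796, 27, 153]);
translate([0, 52, 280]) cube([27, 1336, 153]);
translate([1873, 52, 280]) cube([27, 1336, 153]);
translate([168, 0, 433]) cube([93, 1440, 15]);
translate([377, 0, 433]) cube([93, 1440, 15]);
translate([586, 0, 433]) cube([93, 1440, 15]);
translate([795, 0, 433]) cube([93, 1440, 15]);
translate([1004, 0, 433]) cube([93, 1440, 15]);
translate([1213, 0, 433]) cube([93, 1440, 15]);
translate([1422, 0, 433]) cube([93, 1440, 15]);
translate([1631, 0, 433]) cube([93, 1440, 15]);


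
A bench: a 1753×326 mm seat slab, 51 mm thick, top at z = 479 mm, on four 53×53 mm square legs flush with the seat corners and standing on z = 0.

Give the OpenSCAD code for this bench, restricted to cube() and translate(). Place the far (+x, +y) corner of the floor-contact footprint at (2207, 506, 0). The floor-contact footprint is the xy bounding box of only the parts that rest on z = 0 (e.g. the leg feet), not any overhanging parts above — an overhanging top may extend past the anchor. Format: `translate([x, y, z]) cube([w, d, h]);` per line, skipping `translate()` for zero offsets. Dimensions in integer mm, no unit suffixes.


translate([454, 180, 428]) cube([1753, 326, 51]);
translate([454, 180, 0]) cube([53, 53, 428]);
translate([454, 453, 0]) cube([53, 53, 428]);
translate([2154, 180, 0]) cube([53, 53, 428]);
translate([2154, 453, 0]) cube([53, 53, 428]);


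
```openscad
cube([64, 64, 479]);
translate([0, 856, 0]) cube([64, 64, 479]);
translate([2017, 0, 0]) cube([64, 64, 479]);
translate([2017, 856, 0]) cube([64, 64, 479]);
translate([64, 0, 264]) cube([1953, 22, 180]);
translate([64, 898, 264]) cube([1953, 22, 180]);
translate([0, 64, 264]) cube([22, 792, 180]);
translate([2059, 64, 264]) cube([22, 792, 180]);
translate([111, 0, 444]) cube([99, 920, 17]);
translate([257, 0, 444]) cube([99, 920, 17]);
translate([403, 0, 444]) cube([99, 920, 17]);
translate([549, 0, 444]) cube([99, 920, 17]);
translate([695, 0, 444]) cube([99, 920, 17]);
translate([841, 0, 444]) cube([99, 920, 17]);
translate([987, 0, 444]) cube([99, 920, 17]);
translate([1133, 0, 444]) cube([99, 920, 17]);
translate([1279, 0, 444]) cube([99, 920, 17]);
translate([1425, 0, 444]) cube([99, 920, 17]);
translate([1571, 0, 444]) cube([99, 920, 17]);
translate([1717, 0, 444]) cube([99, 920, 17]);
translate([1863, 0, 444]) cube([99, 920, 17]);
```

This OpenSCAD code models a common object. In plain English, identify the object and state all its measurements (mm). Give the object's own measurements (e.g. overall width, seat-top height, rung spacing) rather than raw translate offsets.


A bed frame 2081 mm long (x) by 920 mm wide (y). Four 64×64 mm corner posts, 479 mm tall, at the corners of the footprint. Four rails of 22 mm thickness and 180 mm height run between adjacent posts with their undersides at z = 264 mm, their outer faces flush with the outside of the frame (the two x-running rails run between the posts' inner faces; the two y-running rails run between the posts' inner faces). 13 slats, each 99 mm wide (x) and 17 mm thick, lie across the top of the two x-running rails, running the full 920 mm width of the frame in y; along x they sit between the end posts with a 47 mm gap after the −x posts and between neighbouring slats, leaving 55 mm before the +x posts.


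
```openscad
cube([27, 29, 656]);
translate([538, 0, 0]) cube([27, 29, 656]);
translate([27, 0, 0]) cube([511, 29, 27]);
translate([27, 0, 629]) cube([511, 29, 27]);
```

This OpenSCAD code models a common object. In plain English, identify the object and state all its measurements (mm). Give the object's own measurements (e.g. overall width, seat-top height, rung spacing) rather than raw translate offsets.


A rectangular picture frame lying in the x–z plane (depth along y). The opening is 511 mm wide (x) by 602 mm tall (z), surrounded by a border 27 mm wide on all four sides. The frame is 29 mm deep and is made of two full-height vertical stiles with two horizontal rails fitted between them.


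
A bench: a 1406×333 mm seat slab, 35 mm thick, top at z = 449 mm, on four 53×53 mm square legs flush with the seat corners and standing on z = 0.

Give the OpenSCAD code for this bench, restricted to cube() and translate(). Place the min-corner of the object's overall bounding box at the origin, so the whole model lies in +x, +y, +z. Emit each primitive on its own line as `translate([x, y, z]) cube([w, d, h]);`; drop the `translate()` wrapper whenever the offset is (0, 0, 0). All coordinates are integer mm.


translate([0, 0, 414]) cube([1406, 333, 35]);
cube([53, 53, 414]);
translate([0, 280, 0]) cube([53, 53, 414]);
translate([1353, 0, 0]) cube([53, 53, 414]);
translate([1353, 280, 0]) cube([53, 53, 414]);


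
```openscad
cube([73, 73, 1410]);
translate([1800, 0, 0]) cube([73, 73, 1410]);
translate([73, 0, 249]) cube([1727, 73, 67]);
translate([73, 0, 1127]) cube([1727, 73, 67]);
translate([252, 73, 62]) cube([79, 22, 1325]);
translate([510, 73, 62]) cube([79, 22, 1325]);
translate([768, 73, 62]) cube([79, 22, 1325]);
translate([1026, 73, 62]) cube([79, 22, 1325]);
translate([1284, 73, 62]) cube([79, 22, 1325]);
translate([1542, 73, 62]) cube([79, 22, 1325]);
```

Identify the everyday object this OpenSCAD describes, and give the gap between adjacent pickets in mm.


A fence section. The picket gap is 179 mm.

Two posts, two rails, 6 pickets — a fence section. Span 1727 mm holds 6 pickets of 79 mm with 7 equal gaps: ⌊(1727 − 6·79) / 7⌋ = 179 mm.


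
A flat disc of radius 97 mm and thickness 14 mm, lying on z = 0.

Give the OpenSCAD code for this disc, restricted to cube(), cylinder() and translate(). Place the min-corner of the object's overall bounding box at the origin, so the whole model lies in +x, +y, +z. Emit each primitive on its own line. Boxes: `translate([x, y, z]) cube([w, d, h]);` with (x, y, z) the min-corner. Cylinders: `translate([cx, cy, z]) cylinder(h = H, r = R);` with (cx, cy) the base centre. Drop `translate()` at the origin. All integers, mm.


translate([97, 97, 0]) cylinder(h = 14, r = 97);


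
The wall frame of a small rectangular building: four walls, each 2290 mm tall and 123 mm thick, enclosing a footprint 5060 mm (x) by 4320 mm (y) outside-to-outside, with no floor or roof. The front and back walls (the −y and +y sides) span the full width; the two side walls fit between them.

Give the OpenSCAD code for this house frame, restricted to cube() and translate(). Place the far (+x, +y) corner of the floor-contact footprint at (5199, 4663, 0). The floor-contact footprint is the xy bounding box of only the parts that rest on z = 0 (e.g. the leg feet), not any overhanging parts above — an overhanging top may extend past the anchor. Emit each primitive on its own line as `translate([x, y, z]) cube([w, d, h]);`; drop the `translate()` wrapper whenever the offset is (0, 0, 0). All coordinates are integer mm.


translate([139, 343, 0]) cube([5060, 123, 2290]);
translate([139, 4540, 0]) cube([5060, 123, 2290]);
translate([139, 466, 0]) cube([123, 4074, 2290]);
translate([5076, 466, 0]) cube([123, 4074, 2290]);


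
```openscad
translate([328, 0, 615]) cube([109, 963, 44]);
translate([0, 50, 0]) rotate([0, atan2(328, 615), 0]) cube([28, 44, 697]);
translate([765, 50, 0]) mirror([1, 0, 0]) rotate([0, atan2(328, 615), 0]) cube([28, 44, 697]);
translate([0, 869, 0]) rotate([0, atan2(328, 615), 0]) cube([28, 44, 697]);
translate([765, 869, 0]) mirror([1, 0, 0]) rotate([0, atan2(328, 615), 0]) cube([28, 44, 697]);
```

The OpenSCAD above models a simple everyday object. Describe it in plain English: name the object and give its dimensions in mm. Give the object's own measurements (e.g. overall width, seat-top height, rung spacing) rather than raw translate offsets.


A sawhorse. A 109×963×44 mm beam (x, y, z) sits on two A-frame leg pairs. Each pair is two raked legs of 28×44 mm section (44 mm along y) splaying symmetrically in x. Each leg rises 615 mm vertically over 328 mm of horizontal reach and is 697 mm long along its own axis. Every leg's outer bottom edge rests on the floor and its outer top edge meets a bottom edge of the beam — the left legs (tilting toward +x) meet the beam's −x bottom edge, the right legs (their mirror images, tilting toward −x) meet its +x bottom edge — so the leg tops tuck under the beam, the beam's underside is 615 mm above the floor, and the feet are 765 mm apart outside-to-outside with the beam centred between them. The two leg pairs are set in 50 mm from either end of the beam.


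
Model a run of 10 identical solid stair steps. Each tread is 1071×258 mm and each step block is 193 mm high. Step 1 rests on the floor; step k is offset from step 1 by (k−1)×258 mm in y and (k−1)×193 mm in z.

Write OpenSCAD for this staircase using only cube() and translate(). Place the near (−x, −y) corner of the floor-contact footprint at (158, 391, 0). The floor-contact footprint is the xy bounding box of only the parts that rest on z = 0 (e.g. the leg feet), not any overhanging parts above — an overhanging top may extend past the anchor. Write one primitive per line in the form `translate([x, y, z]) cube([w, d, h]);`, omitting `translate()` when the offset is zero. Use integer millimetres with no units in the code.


translate([158, 391, 0]) cube([1071, 258, 193]);
translate([158, 649, 193]) cube([1071, 258, 193]);
translate([158, 907, 386]) cube([1071, 258, 193]);
translate([158, 1165, 579]) cube([1071, 258, 193]);
translate([158, 1423, 772]) cube([1071, 258, 193]);
translate([158, 1681, 965]) cube([1071, 258, 193]);
translate([158, 1939, 1158]) cube([1071, 258, 193]);
translate([158, 2197, 1351]) cube([1071, 258, 193]);
translate([158, 2455, 1544]) cube([1071, 258, 193]);
translate([158, 2713, 1737]) cube([1071, 258, 193]);


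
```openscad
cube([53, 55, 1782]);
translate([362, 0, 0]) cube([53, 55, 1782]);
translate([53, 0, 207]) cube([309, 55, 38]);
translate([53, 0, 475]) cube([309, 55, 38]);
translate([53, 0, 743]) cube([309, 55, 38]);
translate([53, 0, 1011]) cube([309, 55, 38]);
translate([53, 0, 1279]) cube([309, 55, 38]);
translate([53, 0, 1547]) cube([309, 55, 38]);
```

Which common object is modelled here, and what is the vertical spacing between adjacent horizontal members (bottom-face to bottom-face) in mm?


A ladder. The rung spacing is 268 mm.

Two tall 53×55 posts with 6 short bars between them — a ladder. Adjacent rungs sit at z = 207 and z = 475, so the spacing is 475 − 207 = 268 mm.


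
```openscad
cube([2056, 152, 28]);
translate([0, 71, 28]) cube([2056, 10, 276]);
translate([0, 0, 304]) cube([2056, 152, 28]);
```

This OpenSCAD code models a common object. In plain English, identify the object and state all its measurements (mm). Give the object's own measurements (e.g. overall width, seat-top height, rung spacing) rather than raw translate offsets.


An I-beam lying along x, 2056 mm long. Overall section height 332 mm. Two flanges 152 mm wide (y) and 28 mm thick, one on the floor and one at the top; a web 10 mm thick runs between them, centred on the flange width.


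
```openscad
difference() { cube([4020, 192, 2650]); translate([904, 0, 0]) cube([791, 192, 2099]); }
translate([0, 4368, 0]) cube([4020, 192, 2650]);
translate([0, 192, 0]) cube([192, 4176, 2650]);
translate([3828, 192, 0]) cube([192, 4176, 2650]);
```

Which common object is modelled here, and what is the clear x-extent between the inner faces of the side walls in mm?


A single room. The interior width is 3636 mm.

Four walls enclosing a rectangle with a door in the front wall — a room. Outside width 4020 minus two 192 mm walls gives 3636 mm.


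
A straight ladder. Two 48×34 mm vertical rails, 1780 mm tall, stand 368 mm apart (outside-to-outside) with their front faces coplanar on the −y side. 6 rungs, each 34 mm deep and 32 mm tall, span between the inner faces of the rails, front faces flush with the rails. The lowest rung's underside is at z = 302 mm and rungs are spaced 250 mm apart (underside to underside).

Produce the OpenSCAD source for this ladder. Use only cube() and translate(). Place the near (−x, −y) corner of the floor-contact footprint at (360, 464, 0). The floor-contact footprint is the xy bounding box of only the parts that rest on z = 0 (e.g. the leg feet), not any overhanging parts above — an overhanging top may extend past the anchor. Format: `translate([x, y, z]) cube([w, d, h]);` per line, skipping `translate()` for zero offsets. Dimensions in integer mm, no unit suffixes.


translate([360, 464, 0]) cube([48, 34, 1780]);
translate([680, 464, 0]) cube([48, 34, 1780]);
translate([408, 464, 302]) cube([272, 34, 32]);
translate([408, 464, 552]) cube([272, 34, 32]);
translate([408, 464, 802]) cube([272, 34, 32]);
translate([408, 464, 1052]) cube([272, 34, 32]);
translate([408, 464, 1302]) cube([272, 34, 32]);
translate([408, 464, 1552]) cube([272, 34, 32]);


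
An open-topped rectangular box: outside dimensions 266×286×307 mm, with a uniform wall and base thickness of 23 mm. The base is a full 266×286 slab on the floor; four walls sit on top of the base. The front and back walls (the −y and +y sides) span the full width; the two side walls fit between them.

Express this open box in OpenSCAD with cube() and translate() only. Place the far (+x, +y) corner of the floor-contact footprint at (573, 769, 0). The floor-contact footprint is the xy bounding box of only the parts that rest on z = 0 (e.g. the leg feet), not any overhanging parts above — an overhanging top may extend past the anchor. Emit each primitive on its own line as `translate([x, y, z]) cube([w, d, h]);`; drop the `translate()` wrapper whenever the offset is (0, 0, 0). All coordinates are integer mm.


translate([307, 483, 0]) cube([266, 286, 23]);
translate([307, 483, 23]) cube([266, 23, 284]);
translate([307, 746, 23]) cube([266, 23, 284]);
translate([307, 506, 23]) cube([23, 240, 284]);
translate([550, 506, 23]) cube([23, 240, 284]);


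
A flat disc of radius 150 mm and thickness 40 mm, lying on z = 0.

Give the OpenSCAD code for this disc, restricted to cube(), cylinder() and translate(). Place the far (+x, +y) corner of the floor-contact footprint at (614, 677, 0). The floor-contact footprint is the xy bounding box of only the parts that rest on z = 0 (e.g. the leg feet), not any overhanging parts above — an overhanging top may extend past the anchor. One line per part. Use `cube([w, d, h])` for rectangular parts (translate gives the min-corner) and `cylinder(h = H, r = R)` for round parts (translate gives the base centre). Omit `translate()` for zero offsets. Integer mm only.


translate([464, 527, 0]) cylinder(h = 40, r = 150);


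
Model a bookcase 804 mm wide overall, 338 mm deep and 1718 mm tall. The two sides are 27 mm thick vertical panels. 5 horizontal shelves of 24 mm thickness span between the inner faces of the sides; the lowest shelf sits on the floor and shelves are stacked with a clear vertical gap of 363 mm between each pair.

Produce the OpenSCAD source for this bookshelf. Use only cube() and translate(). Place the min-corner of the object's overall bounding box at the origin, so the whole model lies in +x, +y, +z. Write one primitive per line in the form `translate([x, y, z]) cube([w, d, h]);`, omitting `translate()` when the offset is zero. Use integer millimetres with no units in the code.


cube([27, 338, 1718]);
translate([777, 0, 0]) cube([27, 338, 1718]);
translate([27, 0, 0]) cube([750, 338, 24]);
translate([27, 0, 387]) cube([750, 338, 24]);
translate([27, 0, 774]) cube([750, 338, 24]);
translate([27, 0, 1161]) cube([750, 338, 24]);
translate([27, 0, 1548]) cube([750, 338, 24]);


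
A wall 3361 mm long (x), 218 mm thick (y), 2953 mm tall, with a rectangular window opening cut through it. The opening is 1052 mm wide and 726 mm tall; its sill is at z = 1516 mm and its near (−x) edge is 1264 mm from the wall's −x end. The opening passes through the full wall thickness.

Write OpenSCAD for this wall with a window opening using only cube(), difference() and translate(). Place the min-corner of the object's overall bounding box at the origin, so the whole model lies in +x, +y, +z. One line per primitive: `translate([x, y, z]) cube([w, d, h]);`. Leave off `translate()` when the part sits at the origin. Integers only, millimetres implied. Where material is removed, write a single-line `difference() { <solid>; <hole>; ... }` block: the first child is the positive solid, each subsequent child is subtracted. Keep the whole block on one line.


difference() { cube([3361, 218, 2953]); translate([1264, 0, 1516]) cube([1052, 218, 726]); }


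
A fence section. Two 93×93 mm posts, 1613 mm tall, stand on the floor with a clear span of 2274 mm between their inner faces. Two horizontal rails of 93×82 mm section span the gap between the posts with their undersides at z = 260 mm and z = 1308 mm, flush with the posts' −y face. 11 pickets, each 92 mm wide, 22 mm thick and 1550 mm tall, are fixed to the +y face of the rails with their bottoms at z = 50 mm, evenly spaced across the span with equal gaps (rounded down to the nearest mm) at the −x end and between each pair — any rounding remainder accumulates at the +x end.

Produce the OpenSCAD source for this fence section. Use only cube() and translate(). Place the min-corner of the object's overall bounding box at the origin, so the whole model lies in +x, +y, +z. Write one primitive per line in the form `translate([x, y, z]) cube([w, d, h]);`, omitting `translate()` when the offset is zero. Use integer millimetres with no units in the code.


cube([93, 93, 1613]);
translate([2367, 0, 0]) cube([93, 93, 1613]);
translate([93, 0, 260]) cube([2274, 93, 82]);
translate([93, 0, 1308]) cube([2274, 93, 82]);
translate([198, 93, 50]) cube([92, 22, 1550]);
translate([395, 93, 50]) cube([92, 22, 1550]);
translate([592, 93, 50]) cube([92, 22, 1550]);
translate([789, 93, 50]) cube([92, 22, 1550]);
translate([986, 93, 50]) cube([92, 22, 1550]);
translate([1183, 93, 50]) cube([92, 22, 1550]);
translate([1380, 93, 50]) cube([92, 22, 1550]);
translate([1577, 93, 50]) cube([92, 22, 1550]);
translate([1774, 93, 50]) cube([92, 22, 1550]);
translate([1971, 93, 50]) cube([92, 22, 1550]);
translate([2168, 93, 50]) cube([92, 22, 1550]);


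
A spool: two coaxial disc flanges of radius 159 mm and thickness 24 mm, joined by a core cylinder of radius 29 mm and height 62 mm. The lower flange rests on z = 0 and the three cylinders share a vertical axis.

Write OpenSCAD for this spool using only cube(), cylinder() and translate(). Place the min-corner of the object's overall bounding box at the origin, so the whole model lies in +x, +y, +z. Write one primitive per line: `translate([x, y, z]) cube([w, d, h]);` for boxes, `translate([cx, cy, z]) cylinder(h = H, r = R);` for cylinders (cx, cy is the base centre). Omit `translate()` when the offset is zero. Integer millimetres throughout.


translate([159, 159, 0]) cylinder(h = 24, r = 159);
translate([159, 159, 24]) cylinder(h = 62, r = 29);
translate([159, 159, 86]) cylinder(h = 24, r = 159);


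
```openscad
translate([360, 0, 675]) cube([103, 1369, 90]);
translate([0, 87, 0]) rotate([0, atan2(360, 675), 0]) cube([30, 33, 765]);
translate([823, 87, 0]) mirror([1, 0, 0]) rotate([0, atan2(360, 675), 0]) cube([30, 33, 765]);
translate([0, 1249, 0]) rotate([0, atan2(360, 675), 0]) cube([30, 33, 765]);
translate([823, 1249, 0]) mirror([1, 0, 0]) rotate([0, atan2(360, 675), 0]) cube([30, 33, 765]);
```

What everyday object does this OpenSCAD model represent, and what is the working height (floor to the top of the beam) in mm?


A sawhorse. The overall height is 765 mm.

A beam across two mirrored pairs of raked legs — a sawhorse. The beam's underside is at z = 675 (matching the legs' vertical rise in atan2(360, 675)) and the beam is 90 mm tall, so its top is at 675 + 90 = 765 mm. The raked legs top out at the beam's underside, so that is the highest point.


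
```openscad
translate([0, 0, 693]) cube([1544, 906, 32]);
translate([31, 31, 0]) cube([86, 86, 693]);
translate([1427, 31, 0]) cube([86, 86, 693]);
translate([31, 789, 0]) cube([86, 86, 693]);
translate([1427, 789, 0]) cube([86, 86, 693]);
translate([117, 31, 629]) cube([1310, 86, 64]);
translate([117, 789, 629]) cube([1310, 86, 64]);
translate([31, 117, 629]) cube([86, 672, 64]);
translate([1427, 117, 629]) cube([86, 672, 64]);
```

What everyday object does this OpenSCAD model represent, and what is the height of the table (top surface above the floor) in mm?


A table. The table height is 725 mm.

A 1544×906×32 slab sits at z = 693 on four 86 mm square posts — a table. The top surface is at 693 + 32 = 725 mm.


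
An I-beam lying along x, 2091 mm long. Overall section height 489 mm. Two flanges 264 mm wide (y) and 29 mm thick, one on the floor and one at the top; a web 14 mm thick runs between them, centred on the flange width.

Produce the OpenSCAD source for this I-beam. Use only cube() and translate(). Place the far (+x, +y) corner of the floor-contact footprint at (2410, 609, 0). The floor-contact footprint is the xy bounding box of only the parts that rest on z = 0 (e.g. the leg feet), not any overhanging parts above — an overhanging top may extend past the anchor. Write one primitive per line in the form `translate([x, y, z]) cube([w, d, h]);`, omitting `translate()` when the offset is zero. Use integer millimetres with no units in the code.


translate([319, 345, 0]) cube([2091, 264, 29]);
translate([319, 470, 29]) cube([2091, 14, 431]);
translate([319, 345, 460]) cube([2091, 264, 29]);


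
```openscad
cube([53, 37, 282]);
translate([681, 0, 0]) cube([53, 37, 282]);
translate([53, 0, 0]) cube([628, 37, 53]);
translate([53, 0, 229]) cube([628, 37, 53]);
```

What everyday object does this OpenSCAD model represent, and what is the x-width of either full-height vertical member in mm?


A picture frame. The border width is 53 mm.

Four thin pieces enclosing a rectangular opening — a picture frame. The two full-height stiles are 282 mm tall; the top rail sits at z = 229 and is 53 mm tall, so the border above the opening is 282 − 229 = 53 mm, matching the stile x-width.


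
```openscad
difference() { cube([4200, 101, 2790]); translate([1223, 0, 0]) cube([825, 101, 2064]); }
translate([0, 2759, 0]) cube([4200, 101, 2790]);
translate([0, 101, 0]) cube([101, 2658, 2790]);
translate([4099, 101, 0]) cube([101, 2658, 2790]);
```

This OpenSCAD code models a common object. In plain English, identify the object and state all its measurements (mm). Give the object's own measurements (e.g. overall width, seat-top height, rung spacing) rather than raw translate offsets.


A single room: four walls, each 2790 mm tall and 101 mm thick, enclosing an outside footprint 4200×2860 mm (x × y), no floor or roof. The front and back walls (−y and +y sides) run the full x-width; the side walls fit between their inner faces. A door opening 825 mm wide and 2064 mm tall is cut through the front wall from the floor up, its −x edge 1223 mm from the wall's −x end.


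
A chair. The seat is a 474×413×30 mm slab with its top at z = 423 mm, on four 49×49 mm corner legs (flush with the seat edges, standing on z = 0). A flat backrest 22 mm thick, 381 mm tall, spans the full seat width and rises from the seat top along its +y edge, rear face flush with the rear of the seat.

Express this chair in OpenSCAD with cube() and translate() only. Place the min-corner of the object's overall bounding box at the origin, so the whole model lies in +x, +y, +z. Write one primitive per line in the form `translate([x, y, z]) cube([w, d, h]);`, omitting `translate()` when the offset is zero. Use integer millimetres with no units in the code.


// leg_h = 423 - 30 = 393
translate([0, 0, 393]) cube([474, 413, 30]);
cube([49, 49, 393]);
translate([425, 0, 0]) cube([49, 49, 393]);
translate([0, 364, 0]) cube([49, 49, 393]);
translate([425, 364, 0]) cube([49, 49, 393]);
translate([0, 391, 423]) cube([474, 22, 381]);


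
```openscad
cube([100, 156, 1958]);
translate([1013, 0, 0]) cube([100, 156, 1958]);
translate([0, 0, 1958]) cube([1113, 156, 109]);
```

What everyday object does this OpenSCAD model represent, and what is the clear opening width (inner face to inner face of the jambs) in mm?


A door frame. The clear opening width is 913 mm.

Two 1958 mm tall posts with a header on top — a door frame. The left jamb is 100 mm wide at x = 0; the right jamb starts at x = 1013. The clear opening is 1013 − 100 = 913 mm.


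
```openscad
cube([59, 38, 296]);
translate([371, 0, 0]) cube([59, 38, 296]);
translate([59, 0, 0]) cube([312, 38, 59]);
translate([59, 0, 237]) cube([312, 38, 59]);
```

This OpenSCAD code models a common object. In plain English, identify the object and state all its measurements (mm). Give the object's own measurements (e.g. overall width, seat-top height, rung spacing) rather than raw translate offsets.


A rectangular picture frame lying in the x–z plane (depth along y). The opening is 312 mm wide (x) by 178 mm tall (z), surrounded by a border 59 mm wide on all four sides. The frame is 38 mm deep and is made of two full-height vertical stiles with two horizontal rails fitted between them.


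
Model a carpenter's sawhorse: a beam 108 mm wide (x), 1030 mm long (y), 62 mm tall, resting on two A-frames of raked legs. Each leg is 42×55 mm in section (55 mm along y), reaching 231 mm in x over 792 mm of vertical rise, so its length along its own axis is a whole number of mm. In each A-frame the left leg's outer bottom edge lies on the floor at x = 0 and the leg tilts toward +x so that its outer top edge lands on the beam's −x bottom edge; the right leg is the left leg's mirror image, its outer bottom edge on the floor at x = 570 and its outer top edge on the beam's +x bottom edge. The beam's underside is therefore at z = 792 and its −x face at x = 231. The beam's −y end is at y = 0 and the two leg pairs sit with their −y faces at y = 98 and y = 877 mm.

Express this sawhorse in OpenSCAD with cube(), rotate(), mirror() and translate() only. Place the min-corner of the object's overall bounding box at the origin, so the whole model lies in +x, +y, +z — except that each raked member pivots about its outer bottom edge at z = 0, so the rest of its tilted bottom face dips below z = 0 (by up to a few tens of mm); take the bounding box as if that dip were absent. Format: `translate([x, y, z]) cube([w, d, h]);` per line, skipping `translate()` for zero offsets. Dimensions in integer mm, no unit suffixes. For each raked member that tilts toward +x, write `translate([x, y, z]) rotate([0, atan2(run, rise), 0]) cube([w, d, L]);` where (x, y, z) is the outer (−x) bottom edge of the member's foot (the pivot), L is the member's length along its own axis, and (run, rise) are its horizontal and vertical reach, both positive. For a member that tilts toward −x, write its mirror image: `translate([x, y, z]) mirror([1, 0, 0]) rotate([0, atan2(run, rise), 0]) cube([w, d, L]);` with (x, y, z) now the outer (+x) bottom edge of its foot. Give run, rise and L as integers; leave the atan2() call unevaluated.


// leg length = √(231² + 792²) = 825
// right-leg outer foot x = 2·231 + 108 = 570
// beam min-corner = (231, 0, 792)
translate([231, 0, 792]) cube([108, 1030, 62]);
translate([0, 98, 0]) rotate([0, atan2(231, 792), 0]) cube([42, 55, 825]);
translate([570, 98, 0]) mirror([1, 0, 0]) rotate([0, atan2(231, 792), 0]) cube([42, 55, 825]);
translate([0, 877, 0]) rotate([0, atan2(231, 792), 0]) cube([42, 55, 825]);
translate([570, 877, 0]) mirror([1, 0, 0]) rotate([0, atan2(231, 792), 0]) cube([42, 55, 825]);


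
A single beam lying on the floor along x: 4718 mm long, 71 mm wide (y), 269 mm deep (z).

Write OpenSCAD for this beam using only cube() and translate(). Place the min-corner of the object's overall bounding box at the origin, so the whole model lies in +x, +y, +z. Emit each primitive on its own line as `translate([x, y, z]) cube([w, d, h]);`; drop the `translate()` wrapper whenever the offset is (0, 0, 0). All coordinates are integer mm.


cube([4718, 71, 269]);


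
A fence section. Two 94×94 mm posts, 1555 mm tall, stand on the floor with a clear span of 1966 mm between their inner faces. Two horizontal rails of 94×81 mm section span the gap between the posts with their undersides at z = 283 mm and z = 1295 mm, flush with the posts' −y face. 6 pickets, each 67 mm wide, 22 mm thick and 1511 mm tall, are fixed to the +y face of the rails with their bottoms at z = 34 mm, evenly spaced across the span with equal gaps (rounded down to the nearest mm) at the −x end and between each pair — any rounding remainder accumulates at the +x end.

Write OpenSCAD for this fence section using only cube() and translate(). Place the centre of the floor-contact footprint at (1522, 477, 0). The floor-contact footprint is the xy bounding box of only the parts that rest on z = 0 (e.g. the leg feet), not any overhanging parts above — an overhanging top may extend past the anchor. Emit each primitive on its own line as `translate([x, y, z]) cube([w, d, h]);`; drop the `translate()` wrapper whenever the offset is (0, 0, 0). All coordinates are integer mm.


translate([445, 430, 0]) cube([94, 94, 1555]);
translate([2505, 430, 0]) cube([94, 94, 1555]);
translate([539, 430, 283]) cube([1966, 94, 81]);
translate([539, 430, 1295]) cube([1966, 94, 81]);
translate([762, 524, 34]) cube([67, 22, 1511]);
translate([1052, 524, 34]) cube([67, 22, 1511]);
translate([1342, 524, 34]) cube([67, 22, 1511]);
translate([1632, 524, 34]) cube([67, 22, 1511]);
translate([1922, 524, 34]) cube([67, 22, 1511]);
translate([2212, 524, 34]) cube([67, 22, 1511]);
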